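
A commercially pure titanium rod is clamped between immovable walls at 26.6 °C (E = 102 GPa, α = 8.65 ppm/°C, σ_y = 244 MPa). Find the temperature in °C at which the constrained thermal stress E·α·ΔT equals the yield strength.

E·α·ΔT = 244.0 MPa ⇒ ΔT = 244.0 / (102.0×10³ × 8.65×10⁻⁶) = 276.5 K.
T = 26.6 + 276.5 = 303.1 °C.

303 °C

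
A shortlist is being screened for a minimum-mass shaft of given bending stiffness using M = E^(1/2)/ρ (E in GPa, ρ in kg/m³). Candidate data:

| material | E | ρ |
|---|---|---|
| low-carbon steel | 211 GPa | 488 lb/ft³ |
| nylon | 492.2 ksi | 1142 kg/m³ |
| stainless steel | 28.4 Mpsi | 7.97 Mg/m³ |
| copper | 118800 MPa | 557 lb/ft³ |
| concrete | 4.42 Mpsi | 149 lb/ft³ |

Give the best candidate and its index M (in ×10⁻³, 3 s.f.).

concrete, M = 2.31×10⁻³

Convert each candidate to consistent units, then evaluate M:
  low-carbon steel: E = 211.0 GPa, ρ = 7817 kg/m³
  nylon: E = 3.394 GPa, ρ = 1142 kg/m³
  stainless steel: E = 195.8 GPa, ρ = 7970 kg/m³
  copper: E = 118.8 GPa, ρ = 8922 kg/m³
  concrete: E = 30.47 GPa, ρ = 2387 kg/m³
  concrete: M = 2.31×10⁻³
  low-carbon steel: M = 1.86×10⁻³
  stainless steel: M = 1.76×10⁻³
  nylon: M = 1.61×10⁻³
  copper: M = 1.22×10⁻³
Concrete ranks first.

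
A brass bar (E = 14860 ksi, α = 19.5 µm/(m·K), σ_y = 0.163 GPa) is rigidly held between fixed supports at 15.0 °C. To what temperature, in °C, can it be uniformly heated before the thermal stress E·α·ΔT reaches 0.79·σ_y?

E = 14860 ksi = 102.5 GPa.
σ_y = 0.163 GPa = 163.0 MPa.
E·α·ΔT = 128.8 MPa ⇒ ΔT = 128.8 / (102.5×10³ × 19.5×10⁻⁶) = 64.45 K.
T = 15.0 + 64.45 = 79.45 °C.

79.5 °C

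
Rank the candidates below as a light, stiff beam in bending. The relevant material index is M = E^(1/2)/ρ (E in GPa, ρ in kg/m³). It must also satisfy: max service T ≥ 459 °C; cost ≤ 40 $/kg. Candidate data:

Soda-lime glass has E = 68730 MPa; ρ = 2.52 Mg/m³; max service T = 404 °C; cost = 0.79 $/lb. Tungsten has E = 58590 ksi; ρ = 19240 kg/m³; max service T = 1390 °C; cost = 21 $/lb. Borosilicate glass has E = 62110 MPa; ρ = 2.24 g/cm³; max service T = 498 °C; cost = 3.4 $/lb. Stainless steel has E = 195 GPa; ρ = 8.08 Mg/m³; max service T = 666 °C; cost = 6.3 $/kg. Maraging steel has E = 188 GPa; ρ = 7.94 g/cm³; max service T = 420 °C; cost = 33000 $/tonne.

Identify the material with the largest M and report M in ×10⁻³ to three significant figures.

Screen on constraints: max service T ≥ 459 °C; cost ≤ 40 $/kg. Survivors: borosilicate glass, stainless steel.
After converting to SI:
  borosilicate glass: E = 62.11 GPa, ρ = 2240 kg/m³
  stainless steel: E = 195.0 GPa, ρ = 8080 kg/m³
  borosilicate glass: M = 3.52×10⁻³
  stainless steel: M = 1.73×10⁻³
Borosilicate glass has the largest M.

borosilicate glass, M = 3.52×10⁻³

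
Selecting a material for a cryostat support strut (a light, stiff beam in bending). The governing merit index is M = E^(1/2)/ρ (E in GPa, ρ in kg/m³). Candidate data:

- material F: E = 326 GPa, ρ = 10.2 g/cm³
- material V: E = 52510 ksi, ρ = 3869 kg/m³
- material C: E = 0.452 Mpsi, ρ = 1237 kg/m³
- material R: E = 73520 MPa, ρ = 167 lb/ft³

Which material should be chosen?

Convert each candidate to consistent units, then evaluate M:
  material F: E = 326.0 GPa, ρ = 10200 kg/m³
  material V: E = 362.0 GPa, ρ = 3869 kg/m³
  material C: E = 3.116 GPa, ρ = 1237 kg/m³
  material R: E = 73.52 GPa, ρ = 2675 kg/m³
  material V: M = 4.92×10⁻³
  material R: M = 3.21×10⁻³
  material F: M = 1.77×10⁻³
  material C: M = 1.43×10⁻³
Material V has the largest M.

material V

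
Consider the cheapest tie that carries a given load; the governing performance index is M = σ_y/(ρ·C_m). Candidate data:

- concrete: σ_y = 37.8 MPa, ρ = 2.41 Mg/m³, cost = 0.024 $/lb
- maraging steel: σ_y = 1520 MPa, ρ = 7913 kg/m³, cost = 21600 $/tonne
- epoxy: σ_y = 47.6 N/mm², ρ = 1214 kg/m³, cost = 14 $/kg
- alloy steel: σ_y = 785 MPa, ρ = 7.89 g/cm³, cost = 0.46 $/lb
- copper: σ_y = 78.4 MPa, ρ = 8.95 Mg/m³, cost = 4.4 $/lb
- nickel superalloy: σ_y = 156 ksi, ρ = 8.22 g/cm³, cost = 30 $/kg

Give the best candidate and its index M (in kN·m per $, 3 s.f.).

Putting every candidate on a common basis:
  concrete: σ_y = 37.80 MPa, ρ = 2410 kg/m³, cost = 0.05291 $/kg
  maraging steel: σ_y = 1520 MPa, ρ = 7913 kg/m³, cost = 21.60 $/kg
  epoxy: σ_y = 47.60 MPa, ρ = 1214 kg/m³, cost = 14.00 $/kg
  alloy steel: σ_y = 785.0 MPa, ρ = 7890 kg/m³, cost = 1.014 $/kg
  copper: σ_y = 78.40 MPa, ρ = 8950 kg/m³, cost = 9.700 $/kg
  nickel superalloy: σ_y = 1076 MPa, ρ = 8220 kg/m³, cost = 30.00 $/kg
  concrete: M = 296 kN·m per $
  alloy steel: M = 98.1 kN·m per $
  maraging steel: M = 8.89 kN·m per $
  nickel superalloy: M = 4.36 kN·m per $
  epoxy: M = 2.80 kN·m per $
  copper: M = 0.903 kN·m per $
Highest index: concrete.

concrete, M = 296 kN·m per $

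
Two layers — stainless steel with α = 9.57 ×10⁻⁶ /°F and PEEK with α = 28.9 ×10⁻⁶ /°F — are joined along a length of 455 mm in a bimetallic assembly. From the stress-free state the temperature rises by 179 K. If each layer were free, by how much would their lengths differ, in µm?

2830 µm

stainless steel: α = 9.57×10⁻⁶/°F × 9/5 = 17.2×10⁻⁶/K.
PEEK: α = 28.9×10⁻⁶/°F × 9/5 = 52.0×10⁻⁶/K.
Δα = |17.2 − 52.0|×10⁻⁶/K = 34.8×10⁻⁶/K.
ΔL_mismatch = Δα·L·ΔT = 34.8×10⁻⁶ × 455.0 mm × 179.0 K = 2830 µm.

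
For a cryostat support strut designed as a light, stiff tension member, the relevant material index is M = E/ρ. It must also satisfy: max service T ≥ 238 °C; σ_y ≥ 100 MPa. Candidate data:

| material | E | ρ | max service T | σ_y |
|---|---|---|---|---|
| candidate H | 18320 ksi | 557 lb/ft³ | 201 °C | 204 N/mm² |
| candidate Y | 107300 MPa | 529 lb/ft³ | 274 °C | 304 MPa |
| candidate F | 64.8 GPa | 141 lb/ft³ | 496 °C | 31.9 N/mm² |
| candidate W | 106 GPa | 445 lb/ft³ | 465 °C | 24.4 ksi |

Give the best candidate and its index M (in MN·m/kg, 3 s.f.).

Screen on constraints: max service T ≥ 238 °C; σ_y ≥ 100 MPa. Survivors: candidate Y, candidate W.
In SI units:
  candidate Y: E = 107.3 GPa, ρ = 8474 kg/m³
  candidate W: E = 106.0 GPa, ρ = 7128 kg/m³
  candidate W: M = 14.9 MN·m/kg
  candidate Y: M = 12.7 MN·m/kg
Candidate W has the largest M.

candidate W, M = 14.9 MN·m/kg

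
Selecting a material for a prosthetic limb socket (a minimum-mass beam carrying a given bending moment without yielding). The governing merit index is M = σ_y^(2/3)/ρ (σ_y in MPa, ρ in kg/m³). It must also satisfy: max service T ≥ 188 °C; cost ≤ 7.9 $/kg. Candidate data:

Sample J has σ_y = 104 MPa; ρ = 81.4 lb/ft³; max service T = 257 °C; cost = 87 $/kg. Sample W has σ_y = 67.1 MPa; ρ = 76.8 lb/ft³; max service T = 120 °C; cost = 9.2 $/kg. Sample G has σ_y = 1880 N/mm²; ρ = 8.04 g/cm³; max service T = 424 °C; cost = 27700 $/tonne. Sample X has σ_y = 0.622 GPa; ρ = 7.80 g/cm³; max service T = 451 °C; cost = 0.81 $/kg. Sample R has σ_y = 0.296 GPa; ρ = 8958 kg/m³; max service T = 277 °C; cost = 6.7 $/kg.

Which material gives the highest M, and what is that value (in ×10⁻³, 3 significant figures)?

Screen on constraints: max service T ≥ 188 °C; cost ≤ 7.9 $/kg. Survivors: sample X, sample R.
Normalizing units and computing the index:
  sample X: σ_y = 622.0 MPa, ρ = 7800 kg/m³
  sample R: σ_y = 296.0 MPa, ρ = 8958 kg/m³
  sample X: M = 9.34×10⁻³
  sample R: M = 4.96×10⁻³
Sample X ranks first.

sample X, M = 9.34×10⁻³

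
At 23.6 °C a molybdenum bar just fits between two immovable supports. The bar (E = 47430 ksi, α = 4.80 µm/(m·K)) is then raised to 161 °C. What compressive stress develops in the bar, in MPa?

E = 47430 ksi = 327.0 GPa.
ΔT = 137.4 K. Constrained thermal stress σ = E·α·ΔT = 327.0×10³ MPa × 4.80×10⁻⁶ × 137.4 = 216 MPa (compressive).

216 MPa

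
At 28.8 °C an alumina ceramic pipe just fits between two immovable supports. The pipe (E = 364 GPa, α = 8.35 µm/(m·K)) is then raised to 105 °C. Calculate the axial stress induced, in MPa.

ΔT = 76.20 K. Constrained thermal stress σ = E·α·ΔT = 364.0×10³ MPa × 8.35×10⁻⁶ × 76.20 = 232 MPa (compressive).

232 MPa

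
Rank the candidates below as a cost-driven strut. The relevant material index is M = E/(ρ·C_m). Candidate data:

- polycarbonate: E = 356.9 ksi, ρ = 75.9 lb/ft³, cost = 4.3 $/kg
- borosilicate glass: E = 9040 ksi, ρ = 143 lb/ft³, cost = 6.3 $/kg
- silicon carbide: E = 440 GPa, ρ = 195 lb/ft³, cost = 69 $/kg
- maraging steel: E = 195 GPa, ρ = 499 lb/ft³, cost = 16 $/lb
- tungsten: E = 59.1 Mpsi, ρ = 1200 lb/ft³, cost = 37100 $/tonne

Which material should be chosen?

Normalizing units and computing the index:
  polycarbonate: E = 2.461 GPa, ρ = 1216 kg/m³, cost = 4.300 $/kg
  borosilicate glass: E = 62.33 GPa, ρ = 2291 kg/m³, cost = 6.300 $/kg
  silicon carbide: E = 440.0 GPa, ρ = 3124 kg/m³, cost = 69.00 $/kg
  maraging steel: E = 195.0 GPa, ρ = 7993 kg/m³, cost = 35.27 $/kg
  tungsten: E = 407.5 GPa, ρ = 19220 kg/m³, cost = 37.10 $/kg
  borosilicate glass: M = 4.32 MN·m per $
  silicon carbide: M = 2.04 MN·m per $
  maraging steel: M = 0.692 MN·m per $
  tungsten: M = 0.571 MN·m per $
  polycarbonate: M = 0.471 MN·m per $
Highest index: borosilicate glass.

borosilicate glass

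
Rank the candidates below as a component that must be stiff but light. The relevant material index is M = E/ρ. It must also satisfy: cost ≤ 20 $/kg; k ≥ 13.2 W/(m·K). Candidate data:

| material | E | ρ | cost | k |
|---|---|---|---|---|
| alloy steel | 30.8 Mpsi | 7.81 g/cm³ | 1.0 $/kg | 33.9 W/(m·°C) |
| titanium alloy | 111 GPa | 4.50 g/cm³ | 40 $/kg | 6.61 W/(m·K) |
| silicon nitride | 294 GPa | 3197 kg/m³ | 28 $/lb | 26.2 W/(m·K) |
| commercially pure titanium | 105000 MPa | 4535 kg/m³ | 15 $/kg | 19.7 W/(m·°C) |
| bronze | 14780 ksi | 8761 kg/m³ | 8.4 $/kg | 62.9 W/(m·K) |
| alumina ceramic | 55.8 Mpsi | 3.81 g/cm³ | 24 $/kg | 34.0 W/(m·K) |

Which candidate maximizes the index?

Screen on constraints: cost ≤ 20 $/kg; k ≥ 13.2 W/(m·K). Survivors: alloy steel, commercially pure titanium, bronze.
Normalizing units and computing the index:
  alloy steel: E = 212.4 GPa, ρ = 7810 kg/m³
  commercially pure titanium: E = 105.0 GPa, ρ = 4535 kg/m³
  bronze: E = 101.9 GPa, ρ = 8761 kg/m³
  alloy steel: M = 27.2 MN·m/kg
  commercially pure titanium: M = 23.2 MN·m/kg
  bronze: M = 11.6 MN·m/kg
Alloy steel ranks first.

alloy steel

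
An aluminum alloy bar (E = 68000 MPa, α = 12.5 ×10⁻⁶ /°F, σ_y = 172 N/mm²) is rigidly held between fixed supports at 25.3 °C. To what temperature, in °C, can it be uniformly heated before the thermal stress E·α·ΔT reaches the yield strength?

E = 68000 MPa = 68.00 GPa.
α = 12.5×10⁻⁶/°F × 9/5 = 22.5×10⁻⁶/K.
σ_y = 172 N/mm² = 172.0 MPa.
E·α·ΔT = 172.0 MPa ⇒ ΔT = 172.0 / (68.00×10³ × 22.5×10⁻⁶) = 112.4 K.
T = 25.3 + 112.4 = 137.7 °C.

138 °C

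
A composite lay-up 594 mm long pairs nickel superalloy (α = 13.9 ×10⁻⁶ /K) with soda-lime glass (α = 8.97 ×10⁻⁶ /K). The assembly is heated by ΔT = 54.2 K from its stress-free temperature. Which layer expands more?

nickel superalloy

α(nickel superalloy) = 13.9×10⁻⁶/K vs α(soda-lime glass) = 8.97×10⁻⁶/K.
Higher α expands more for the same ΔT: nickel superalloy.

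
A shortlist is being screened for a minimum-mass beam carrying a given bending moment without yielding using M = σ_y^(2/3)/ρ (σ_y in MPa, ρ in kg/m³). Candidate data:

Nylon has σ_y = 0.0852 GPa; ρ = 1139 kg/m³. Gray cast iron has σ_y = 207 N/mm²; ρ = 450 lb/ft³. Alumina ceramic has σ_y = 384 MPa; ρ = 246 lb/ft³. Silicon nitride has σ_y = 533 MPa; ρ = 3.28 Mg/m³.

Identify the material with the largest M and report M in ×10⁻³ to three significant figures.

In SI units:
  nylon: σ_y = 85.20 MPa, ρ = 1139 kg/m³
  gray cast iron: σ_y = 207.0 MPa, ρ = 7208 kg/m³
  alumina ceramic: σ_y = 384.0 MPa, ρ = 3941 kg/m³
  silicon nitride: σ_y = 533.0 MPa, ρ = 3280 kg/m³
  silicon nitride: M = 20.0×10⁻³
  nylon: M = 17.0×10⁻³
  alumina ceramic: M = 13.4×10⁻³
  gray cast iron: M = 4.85×10⁻³
Silicon nitride has the largest M.

silicon nitride, M = 20.0×10⁻³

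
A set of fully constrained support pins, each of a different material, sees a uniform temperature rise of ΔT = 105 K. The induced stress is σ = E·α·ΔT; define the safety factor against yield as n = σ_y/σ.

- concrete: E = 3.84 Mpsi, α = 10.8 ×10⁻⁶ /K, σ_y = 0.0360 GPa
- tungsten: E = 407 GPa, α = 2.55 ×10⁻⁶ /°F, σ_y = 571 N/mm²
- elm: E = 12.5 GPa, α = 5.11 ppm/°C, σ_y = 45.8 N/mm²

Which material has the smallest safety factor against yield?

In consistent units (E in GPa, α in ×10⁻⁶/K, σ_y in MPa):
  concrete: E = 26.48, α = 10.8, σ_y = 36.00 → σ = 30.0 MPa, n = 1.20
  tungsten: E = 407.0, α = 4.59, σ_y = 571.0 → σ = 196 MPa, n = 2.91
  elm: E = 12.50, α = 5.11, σ_y = 45.80 → σ = 6.71 MPa, n = 6.83
Smallest n: concrete with n = 1.20.

concrete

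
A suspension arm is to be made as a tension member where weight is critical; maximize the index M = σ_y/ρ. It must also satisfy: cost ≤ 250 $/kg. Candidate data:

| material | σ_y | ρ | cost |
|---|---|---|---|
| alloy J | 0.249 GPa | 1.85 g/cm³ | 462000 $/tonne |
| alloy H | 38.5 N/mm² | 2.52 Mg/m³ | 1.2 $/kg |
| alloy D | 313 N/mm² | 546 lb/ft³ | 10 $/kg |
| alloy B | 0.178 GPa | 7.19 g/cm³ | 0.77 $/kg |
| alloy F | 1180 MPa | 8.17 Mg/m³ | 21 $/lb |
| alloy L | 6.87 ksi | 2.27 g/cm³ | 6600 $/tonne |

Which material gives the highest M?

Screen on constraints: cost ≤ 250 $/kg. Survivors: alloy H, alloy D, alloy B, alloy F, alloy L.
After converting to SI:
  alloy H: σ_y = 38.50 MPa, ρ = 2520 kg/m³
  alloy D: σ_y = 313.0 MPa, ρ = 8746 kg/m³
  alloy B: σ_y = 178.0 MPa, ρ = 7190 kg/m³
  alloy F: σ_y = 1180 MPa, ρ = 8170 kg/m³
  alloy L: σ_y = 47.37 MPa, ρ = 2270 kg/m³
  alloy F: M = 144 kN·m/kg
  alloy D: M = 35.8 kN·m/kg
  alloy B: M = 24.8 kN·m/kg
  alloy L: M = 20.9 kN·m/kg
  alloy H: M = 15.3 kN·m/kg
Alloy F has the largest M.

alloy F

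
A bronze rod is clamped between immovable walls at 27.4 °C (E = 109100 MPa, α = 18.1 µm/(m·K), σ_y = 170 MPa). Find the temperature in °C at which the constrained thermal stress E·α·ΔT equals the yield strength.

113 °C

E = 109100 MPa = 109.1 GPa.
E·α·ΔT = 170.0 MPa ⇒ ΔT = 170.0 / (109.1×10³ × 18.1×10⁻⁶) = 86.09 K.
T = 27.4 + 86.09 = 113.5 °C.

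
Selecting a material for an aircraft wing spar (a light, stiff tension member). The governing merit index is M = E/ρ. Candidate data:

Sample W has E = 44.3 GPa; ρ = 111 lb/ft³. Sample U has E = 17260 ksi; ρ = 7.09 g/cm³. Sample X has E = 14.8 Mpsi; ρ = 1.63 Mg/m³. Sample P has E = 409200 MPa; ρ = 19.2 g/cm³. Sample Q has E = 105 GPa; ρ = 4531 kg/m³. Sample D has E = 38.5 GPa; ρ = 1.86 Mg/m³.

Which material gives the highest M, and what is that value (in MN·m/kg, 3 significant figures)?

sample X, M = 62.6 MN·m/kg

After converting to SI:
  sample W: E = 44.30 GPa, ρ = 1778 kg/m³
  sample U: E = 119.0 GPa, ρ = 7090 kg/m³
  sample X: E = 102.0 GPa, ρ = 1630 kg/m³
  sample P: E = 409.2 GPa, ρ = 19200 kg/m³
  sample Q: E = 105.0 GPa, ρ = 4531 kg/m³
  sample D: E = 38.50 GPa, ρ = 1860 kg/m³
  sample X: M = 62.6 MN·m/kg
  sample W: M = 24.9 MN·m/kg
  sample Q: M = 23.2 MN·m/kg
  sample P: M = 21.3 MN·m/kg
  sample D: M = 20.7 MN·m/kg
  sample U: M = 16.8 MN·m/kg
Sample X has the largest M.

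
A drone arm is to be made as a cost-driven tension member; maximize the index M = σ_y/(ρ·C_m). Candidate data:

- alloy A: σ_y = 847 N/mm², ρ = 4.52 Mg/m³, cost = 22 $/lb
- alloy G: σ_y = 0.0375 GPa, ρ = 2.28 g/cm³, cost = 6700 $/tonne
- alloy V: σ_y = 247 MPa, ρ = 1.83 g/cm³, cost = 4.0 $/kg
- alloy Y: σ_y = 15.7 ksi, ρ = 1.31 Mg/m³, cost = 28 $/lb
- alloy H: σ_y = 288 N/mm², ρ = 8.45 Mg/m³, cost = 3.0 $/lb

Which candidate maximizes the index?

Normalizing units and computing the index:
  alloy A: σ_y = 847.0 MPa, ρ = 4520 kg/m³, cost = 48.50 $/kg
  alloy G: σ_y = 37.50 MPa, ρ = 2280 kg/m³, cost = 6.700 $/kg
  alloy V: σ_y = 247.0 MPa, ρ = 1830 kg/m³, cost = 4.000 $/kg
  alloy Y: σ_y = 108.2 MPa, ρ = 1310 kg/m³, cost = 61.73 $/kg
  alloy H: σ_y = 288.0 MPa, ρ = 8450 kg/m³, cost = 6.614 $/kg
  alloy V: M = 33.7 kN·m per $
  alloy H: M = 5.15 kN·m per $
  alloy A: M = 3.86 kN·m per $
  alloy G: M = 2.45 kN·m per $
  alloy Y: M = 1.34 kN·m per $
Alloy V ranks first.

alloy V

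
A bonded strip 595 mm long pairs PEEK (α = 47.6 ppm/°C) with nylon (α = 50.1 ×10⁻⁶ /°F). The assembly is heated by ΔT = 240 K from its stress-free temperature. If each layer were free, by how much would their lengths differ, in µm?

6080 µm

nylon: α = 50.1×10⁻⁶/°F × 9/5 = 90.2×10⁻⁶/K.
Δα = |47.6 − 90.2|×10⁻⁶/K = 42.6×10⁻⁶/K.
ΔL_mismatch = Δα·L·ΔT = 42.6×10⁻⁶ × 595.0 mm × 240.0 K = 6080 µm.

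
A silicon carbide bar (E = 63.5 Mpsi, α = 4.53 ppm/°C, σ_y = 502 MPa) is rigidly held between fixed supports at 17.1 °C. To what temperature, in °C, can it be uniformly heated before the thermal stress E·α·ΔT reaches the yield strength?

270 °C

E = 63.5 Mpsi = 437.8 GPa.
E·α·ΔT = 502.0 MPa ⇒ ΔT = 502.0 / (437.8×10³ × 4.53×10⁻⁶) = 253.1 K.
T = 17.1 + 253.1 = 270.2 °C.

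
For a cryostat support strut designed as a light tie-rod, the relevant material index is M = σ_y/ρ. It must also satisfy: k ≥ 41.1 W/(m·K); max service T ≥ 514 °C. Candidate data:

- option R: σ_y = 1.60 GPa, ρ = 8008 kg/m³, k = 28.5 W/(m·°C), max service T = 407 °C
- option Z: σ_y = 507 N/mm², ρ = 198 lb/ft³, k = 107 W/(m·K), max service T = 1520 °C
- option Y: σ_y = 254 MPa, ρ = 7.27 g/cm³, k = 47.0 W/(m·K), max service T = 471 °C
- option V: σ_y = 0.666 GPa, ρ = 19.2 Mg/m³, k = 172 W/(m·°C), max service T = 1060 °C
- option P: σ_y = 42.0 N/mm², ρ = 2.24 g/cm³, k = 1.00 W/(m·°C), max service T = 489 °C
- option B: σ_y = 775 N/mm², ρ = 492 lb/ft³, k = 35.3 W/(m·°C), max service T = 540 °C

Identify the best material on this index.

option Z

Screen on constraints: k ≥ 41.1 W/(m·K); max service T ≥ 514 °C. Survivors: option Z, option V.
After converting to SI:
  option Z: σ_y = 507.0 MPa, ρ = 3172 kg/m³
  option V: σ_y = 666.0 MPa, ρ = 19200 kg/m³
  option Z: M = 160 kN·m/kg
  option V: M = 34.7 kN·m/kg
Highest index: option Z.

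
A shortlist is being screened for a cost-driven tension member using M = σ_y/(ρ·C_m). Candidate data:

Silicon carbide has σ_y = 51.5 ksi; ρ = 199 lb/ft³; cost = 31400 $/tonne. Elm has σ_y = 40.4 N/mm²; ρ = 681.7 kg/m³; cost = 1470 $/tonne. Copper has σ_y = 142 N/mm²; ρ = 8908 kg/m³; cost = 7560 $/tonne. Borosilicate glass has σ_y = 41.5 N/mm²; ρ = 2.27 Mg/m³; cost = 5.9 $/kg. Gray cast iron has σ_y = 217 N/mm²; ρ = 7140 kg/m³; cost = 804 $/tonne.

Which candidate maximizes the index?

After converting to SI:
  silicon carbide: σ_y = 355.1 MPa, ρ = 3188 kg/m³, cost = 31.40 $/kg
  elm: σ_y = 40.40 MPa, ρ = 681.7 kg/m³, cost = 1.470 $/kg
  copper: σ_y = 142.0 MPa, ρ = 8908 kg/m³, cost = 7.560 $/kg
  borosilicate glass: σ_y = 41.50 MPa, ρ = 2270 kg/m³, cost = 5.900 $/kg
  gray cast iron: σ_y = 217.0 MPa, ρ = 7140 kg/m³, cost = 0.8040 $/kg
  elm: M = 40.3 kN·m per $
  gray cast iron: M = 37.8 kN·m per $
  silicon carbide: M = 3.55 kN·m per $
  borosilicate glass: M = 3.10 kN·m per $
  copper: M = 2.11 kN·m per $
Highest index: elm.

elm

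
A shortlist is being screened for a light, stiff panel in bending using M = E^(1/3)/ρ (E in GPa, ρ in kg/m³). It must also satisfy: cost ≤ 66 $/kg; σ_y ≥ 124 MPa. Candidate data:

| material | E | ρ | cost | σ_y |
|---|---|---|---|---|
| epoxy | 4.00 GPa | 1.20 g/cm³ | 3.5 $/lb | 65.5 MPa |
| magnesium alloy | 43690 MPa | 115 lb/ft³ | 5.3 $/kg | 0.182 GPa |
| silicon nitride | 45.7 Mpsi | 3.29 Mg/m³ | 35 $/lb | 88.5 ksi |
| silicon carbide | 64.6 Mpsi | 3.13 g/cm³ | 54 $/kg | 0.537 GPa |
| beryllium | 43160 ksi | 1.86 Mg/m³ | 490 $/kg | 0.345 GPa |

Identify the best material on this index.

Screen on constraints: cost ≤ 66 $/kg; σ_y ≥ 124 MPa. Survivors: magnesium alloy, silicon carbide.
Normalizing units and computing the index:
  magnesium alloy: E = 43.69 GPa, ρ = 1842 kg/m³
  silicon carbide: E = 445.4 GPa, ρ = 3130 kg/m³
  silicon carbide: M = 2.44×10⁻³
  magnesium alloy: M = 1.91×10⁻³
Silicon carbide ranks first.

silicon carbide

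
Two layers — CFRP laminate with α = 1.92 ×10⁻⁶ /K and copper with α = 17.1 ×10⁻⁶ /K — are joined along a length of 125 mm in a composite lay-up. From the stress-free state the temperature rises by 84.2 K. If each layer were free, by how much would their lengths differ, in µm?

160 µm

Δα = |1.92 − 17.1|×10⁻⁶/K = 15.2×10⁻⁶/K.
ΔL_mismatch = Δα·L·ΔT = 15.2×10⁻⁶ × 125.0 mm × 84.2 K = 160 µm.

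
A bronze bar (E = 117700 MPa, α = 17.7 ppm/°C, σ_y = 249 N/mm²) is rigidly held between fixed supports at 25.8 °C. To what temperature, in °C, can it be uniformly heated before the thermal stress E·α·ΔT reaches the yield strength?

145 °C

E = 117700 MPa = 117.7 GPa.
σ_y = 249 N/mm² = 249.0 MPa.
E·α·ΔT = 249.0 MPa ⇒ ΔT = 249.0 / (117.7×10³ × 17.7×10⁻⁶) = 119.5 K.
T = 25.8 + 119.5 = 145.3 °C.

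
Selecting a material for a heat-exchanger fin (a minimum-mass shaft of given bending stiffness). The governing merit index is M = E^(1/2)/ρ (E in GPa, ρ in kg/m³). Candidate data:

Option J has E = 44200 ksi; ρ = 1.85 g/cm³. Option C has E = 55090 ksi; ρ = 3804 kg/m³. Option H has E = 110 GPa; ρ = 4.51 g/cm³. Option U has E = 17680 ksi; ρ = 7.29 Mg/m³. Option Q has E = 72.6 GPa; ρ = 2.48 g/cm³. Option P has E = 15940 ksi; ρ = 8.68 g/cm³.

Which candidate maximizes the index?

option J

After converting to SI:
  option J: E = 304.7 GPa, ρ = 1850 kg/m³
  option C: E = 379.8 GPa, ρ = 3804 kg/m³
  option H: E = 110.0 GPa, ρ = 4510 kg/m³
  option U: E = 121.9 GPa, ρ = 7290 kg/m³
  option Q: E = 72.60 GPa, ρ = 2480 kg/m³
  option P: E = 109.9 GPa, ρ = 8680 kg/m³
  option J: M = 9.44×10⁻³
  option C: M = 5.12×10⁻³
  option Q: M = 3.44×10⁻³
  option H: M = 2.33×10⁻³
  option U: M = 1.51×10⁻³
  option P: M = 1.21×10⁻³
Option J has the largest M.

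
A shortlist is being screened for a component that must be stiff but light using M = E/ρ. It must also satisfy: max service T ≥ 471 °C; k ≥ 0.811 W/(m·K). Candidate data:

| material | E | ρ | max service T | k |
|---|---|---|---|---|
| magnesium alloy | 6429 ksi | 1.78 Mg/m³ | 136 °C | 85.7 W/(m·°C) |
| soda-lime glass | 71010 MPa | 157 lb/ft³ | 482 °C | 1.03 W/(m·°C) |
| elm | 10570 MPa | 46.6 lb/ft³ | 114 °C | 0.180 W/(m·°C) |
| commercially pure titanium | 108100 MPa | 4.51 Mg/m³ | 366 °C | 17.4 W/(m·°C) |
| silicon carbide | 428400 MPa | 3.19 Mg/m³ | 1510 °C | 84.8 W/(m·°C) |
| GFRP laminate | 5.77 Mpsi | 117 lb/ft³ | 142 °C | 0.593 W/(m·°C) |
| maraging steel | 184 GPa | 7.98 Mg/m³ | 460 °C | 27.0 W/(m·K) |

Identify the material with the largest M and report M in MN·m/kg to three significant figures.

Screen on constraints: max service T ≥ 471 °C; k ≥ 0.811 W/(m·K). Survivors: soda-lime glass, silicon carbide.
Normalizing units and computing the index:
  soda-lime glass: E = 71.01 GPa, ρ = 2515 kg/m³
  silicon carbide: E = 428.4 GPa, ρ = 3190 kg/m³
  silicon carbide: M = 134 MN·m/kg
  soda-lime glass: M = 28.2 MN·m/kg
Silicon carbide has the largest M.

silicon carbide, M = 134 MN·m/kg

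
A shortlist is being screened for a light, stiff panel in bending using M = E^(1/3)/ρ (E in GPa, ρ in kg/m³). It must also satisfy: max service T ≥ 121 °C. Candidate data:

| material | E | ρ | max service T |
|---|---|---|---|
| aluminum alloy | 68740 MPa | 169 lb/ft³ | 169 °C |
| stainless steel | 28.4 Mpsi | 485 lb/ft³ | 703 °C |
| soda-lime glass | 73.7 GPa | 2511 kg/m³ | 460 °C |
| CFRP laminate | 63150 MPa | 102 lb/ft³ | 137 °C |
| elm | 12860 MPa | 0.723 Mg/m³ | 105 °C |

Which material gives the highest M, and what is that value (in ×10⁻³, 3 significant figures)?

Screen on constraints: max service T ≥ 121 °C. Survivors: aluminum alloy, stainless steel, soda-lime glass, CFRP laminate.
Convert each candidate to consistent units, then evaluate M:
  aluminum alloy: E = 68.74 GPa, ρ = 2707 kg/m³
  stainless steel: E = 195.8 GPa, ρ = 7769 kg/m³
  soda-lime glass: E = 73.70 GPa, ρ = 2511 kg/m³
  CFRP laminate: E = 63.15 GPa, ρ = 1634 kg/m³
  CFRP laminate: M = 2.44×10⁻³
  soda-lime glass: M = 1.67×10⁻³
  aluminum alloy: M = 1.51×10⁻³
  stainless steel: M = 0.747×10⁻³
CFRP laminate has the largest M.

CFRP laminate, M = 2.44×10⁻³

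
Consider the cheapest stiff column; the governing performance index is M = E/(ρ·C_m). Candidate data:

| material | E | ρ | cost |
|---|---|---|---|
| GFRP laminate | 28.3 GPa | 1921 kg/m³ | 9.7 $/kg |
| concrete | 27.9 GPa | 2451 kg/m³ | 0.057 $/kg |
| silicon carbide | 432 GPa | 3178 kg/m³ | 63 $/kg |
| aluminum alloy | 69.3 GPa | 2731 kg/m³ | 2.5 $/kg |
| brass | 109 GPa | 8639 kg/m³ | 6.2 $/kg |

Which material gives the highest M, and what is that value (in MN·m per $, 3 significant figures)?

Evaluate M for each candidate:
  concrete: M = 200 MN·m per $
  aluminum alloy: M = 10.2 MN·m per $
  silicon carbide: M = 2.16 MN·m per $
  brass: M = 2.04 MN·m per $
  GFRP laminate: M = 1.52 MN·m per $
Concrete ranks first.

concrete, M = 200 MN·m per $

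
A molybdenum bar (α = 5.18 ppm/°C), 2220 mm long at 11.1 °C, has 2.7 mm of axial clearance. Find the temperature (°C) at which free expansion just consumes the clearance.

246 °C

α·L₀·ΔT = 2.7 mm ⇒ ΔT = 2.7 / (5.18×10⁻⁶ × 2220.0) = 234.8 K.
T = 11.1 + 234.8 = 245.9 °C.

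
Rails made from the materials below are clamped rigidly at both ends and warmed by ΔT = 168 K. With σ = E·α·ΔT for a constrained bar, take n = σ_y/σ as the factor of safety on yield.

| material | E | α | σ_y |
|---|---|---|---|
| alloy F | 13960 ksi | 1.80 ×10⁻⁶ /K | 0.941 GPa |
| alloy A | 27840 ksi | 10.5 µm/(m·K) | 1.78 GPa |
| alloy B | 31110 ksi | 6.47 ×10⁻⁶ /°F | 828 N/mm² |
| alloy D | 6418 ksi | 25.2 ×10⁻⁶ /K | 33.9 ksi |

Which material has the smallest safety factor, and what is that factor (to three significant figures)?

With everything in SI (GPa, ×10⁻⁶/K, MPa):
  alloy F: E = 96.25, α = 1.80, σ_y = 941.0 → σ = 29.1 MPa, n = 32.3
  alloy A: E = 192.0, α = 10.5, σ_y = 1780 → σ = 339 MPa, n = 5.26
  alloy B: E = 214.5, α = 11.6, σ_y = 828.0 → σ = 420 MPa, n = 1.97
  alloy D: E = 44.25, α = 25.2, σ_y = 233.7 → σ = 187 MPa, n = 1.25
Smallest n: alloy D with n = 1.25.

alloy D, n = 1.25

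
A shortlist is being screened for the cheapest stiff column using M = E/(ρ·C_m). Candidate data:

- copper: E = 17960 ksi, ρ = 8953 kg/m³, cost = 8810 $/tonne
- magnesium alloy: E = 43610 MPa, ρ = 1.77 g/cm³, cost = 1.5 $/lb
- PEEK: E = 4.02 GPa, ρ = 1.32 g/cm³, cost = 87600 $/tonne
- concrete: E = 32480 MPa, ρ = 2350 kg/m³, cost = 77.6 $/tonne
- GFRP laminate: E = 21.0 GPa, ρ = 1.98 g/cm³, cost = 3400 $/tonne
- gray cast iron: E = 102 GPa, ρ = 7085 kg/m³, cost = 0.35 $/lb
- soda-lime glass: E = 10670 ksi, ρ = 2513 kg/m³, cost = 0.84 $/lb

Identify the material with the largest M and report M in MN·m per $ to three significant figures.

concrete, M = 178 MN·m per $

Putting every candidate on a common basis:
  copper: E = 123.8 GPa, ρ = 8953 kg/m³, cost = 8.810 $/kg
  magnesium alloy: E = 43.61 GPa, ρ = 1770 kg/m³, cost = 3.307 $/kg
  PEEK: E = 4.020 GPa, ρ = 1320 kg/m³, cost = 87.60 $/kg
  concrete: E = 32.48 GPa, ρ = 2350 kg/m³, cost = 0.07760 $/kg
  GFRP laminate: E = 21.00 GPa, ρ = 1980 kg/m³, cost = 3.400 $/kg
  gray cast iron: E = 102.0 GPa, ρ = 7085 kg/m³, cost = 0.7716 $/kg
  soda-lime glass: E = 73.57 GPa, ρ = 2513 kg/m³, cost = 1.852 $/kg
  concrete: M = 178 MN·m per $
  gray cast iron: M = 18.7 MN·m per $
  soda-lime glass: M = 15.8 MN·m per $
  magnesium alloy: M = 7.45 MN·m per $
  GFRP laminate: M = 3.12 MN·m per $
  copper: M = 1.57 MN·m per $
  PEEK: M = 0.0348 MN·m per $
Highest index: concrete.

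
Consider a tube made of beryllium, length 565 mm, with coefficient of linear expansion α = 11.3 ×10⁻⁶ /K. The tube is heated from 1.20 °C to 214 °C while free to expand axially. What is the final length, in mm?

ΔT = 214 − 1.20 = 212.8 K.
ΔL = α·L₀·ΔT = 11.3×10⁻⁶ × 565 mm × 212.8 K = 1.36 mm.
L = L₀ + ΔL = 565 + 1.36 = 566.36 mm.

566.36 mm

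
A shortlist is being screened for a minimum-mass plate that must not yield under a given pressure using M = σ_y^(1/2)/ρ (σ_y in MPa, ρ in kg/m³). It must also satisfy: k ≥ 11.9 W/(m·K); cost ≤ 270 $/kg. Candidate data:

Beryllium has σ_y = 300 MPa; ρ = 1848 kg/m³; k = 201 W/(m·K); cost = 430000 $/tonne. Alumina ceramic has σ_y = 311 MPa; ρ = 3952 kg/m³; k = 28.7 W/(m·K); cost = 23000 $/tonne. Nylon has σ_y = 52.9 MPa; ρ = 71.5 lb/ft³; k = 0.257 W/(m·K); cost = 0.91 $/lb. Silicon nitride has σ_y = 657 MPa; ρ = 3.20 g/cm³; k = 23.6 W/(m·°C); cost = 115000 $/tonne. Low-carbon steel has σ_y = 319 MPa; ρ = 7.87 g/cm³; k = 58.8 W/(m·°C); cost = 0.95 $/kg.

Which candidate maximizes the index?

silicon nitride

Screen on constraints: k ≥ 11.9 W/(m·K); cost ≤ 270 $/kg. Survivors: alumina ceramic, silicon nitride, low-carbon steel.
After converting to SI:
  alumina ceramic: σ_y = 311.0 MPa, ρ = 3952 kg/m³
  silicon nitride: σ_y = 657.0 MPa, ρ = 3200 kg/m³
  low-carbon steel: σ_y = 319.0 MPa, ρ = 7870 kg/m³
  silicon nitride: M = 8.01×10⁻³
  alumina ceramic: M = 4.46×10⁻³
  low-carbon steel: M = 2.27×10⁻³
The maximum is for silicon nitride.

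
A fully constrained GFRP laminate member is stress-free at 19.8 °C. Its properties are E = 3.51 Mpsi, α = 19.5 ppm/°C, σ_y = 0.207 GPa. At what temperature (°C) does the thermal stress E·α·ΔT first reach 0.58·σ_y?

E = 3.51 Mpsi = 24.20 GPa.
σ_y = 0.207 GPa = 207.0 MPa.
E·α·ΔT = 120.1 MPa ⇒ ΔT = 120.1 / (24.20×10³ × 19.5×10⁻⁶) = 254.4 K.
T = 19.8 + 254.4 = 274.2 °C.

274 °C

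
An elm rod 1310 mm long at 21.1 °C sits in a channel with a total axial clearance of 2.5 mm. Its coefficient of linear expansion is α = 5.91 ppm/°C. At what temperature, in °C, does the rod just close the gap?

α·L₀·ΔT = 2.5 mm ⇒ ΔT = 2.5 / (5.91×10⁻⁶ × 1310.0) = 322.9 K.
T = 21.1 + 322.9 = 344.0 °C.

344 °C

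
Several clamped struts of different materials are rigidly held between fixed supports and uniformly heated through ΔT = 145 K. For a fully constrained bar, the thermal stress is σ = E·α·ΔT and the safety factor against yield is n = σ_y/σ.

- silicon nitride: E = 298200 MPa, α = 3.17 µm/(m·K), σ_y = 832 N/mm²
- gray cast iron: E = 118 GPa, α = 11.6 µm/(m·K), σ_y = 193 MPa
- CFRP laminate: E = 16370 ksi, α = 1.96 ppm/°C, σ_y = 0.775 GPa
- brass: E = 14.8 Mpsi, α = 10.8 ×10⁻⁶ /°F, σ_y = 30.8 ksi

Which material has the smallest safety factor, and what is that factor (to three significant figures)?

brass, n = 0.738

Per material, after unit conversion:
  silicon nitride: E = 298.2, α = 3.17, σ_y = 832.0 → σ = 137 MPa, n = 6.07
  gray cast iron: E = 118.0, α = 11.6, σ_y = 193.0 → σ = 198 MPa, n = 0.972
  CFRP laminate: E = 112.9, α = 1.96, σ_y = 775.0 → σ = 32.1 MPa, n = 24.2
  brass: E = 102.0, α = 19.4, σ_y = 212.4 → σ = 288 MPa, n = 0.738
The minimum is brass at n = 0.738.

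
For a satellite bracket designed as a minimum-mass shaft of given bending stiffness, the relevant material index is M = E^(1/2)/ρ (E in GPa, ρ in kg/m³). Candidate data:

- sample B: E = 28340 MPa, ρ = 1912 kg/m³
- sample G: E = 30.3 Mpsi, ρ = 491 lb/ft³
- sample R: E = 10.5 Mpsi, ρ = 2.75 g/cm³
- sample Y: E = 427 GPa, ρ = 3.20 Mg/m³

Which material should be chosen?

sample Y

In SI units:
  sample B: E = 28.34 GPa, ρ = 1912 kg/m³
  sample G: E = 208.9 GPa, ρ = 7865 kg/m³
  sample R: E = 72.39 GPa, ρ = 2750 kg/m³
  sample Y: E = 427.0 GPa, ρ = 3200 kg/m³
  sample Y: M = 6.46×10⁻³
  sample R: M = 3.09×10⁻³
  sample B: M = 2.78×10⁻³
  sample G: M = 1.84×10⁻³
The maximum is for sample Y.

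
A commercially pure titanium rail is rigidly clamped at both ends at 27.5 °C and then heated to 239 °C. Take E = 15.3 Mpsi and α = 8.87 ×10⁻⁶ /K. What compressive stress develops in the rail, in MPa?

198 MPa

E = 15.3 Mpsi = 105.5 GPa.
ΔT = 211.5 K. Constrained thermal stress σ = E·α·ΔT = 105.5×10³ MPa × 8.87×10⁻⁶ × 211.5 = 198 MPa (compressive).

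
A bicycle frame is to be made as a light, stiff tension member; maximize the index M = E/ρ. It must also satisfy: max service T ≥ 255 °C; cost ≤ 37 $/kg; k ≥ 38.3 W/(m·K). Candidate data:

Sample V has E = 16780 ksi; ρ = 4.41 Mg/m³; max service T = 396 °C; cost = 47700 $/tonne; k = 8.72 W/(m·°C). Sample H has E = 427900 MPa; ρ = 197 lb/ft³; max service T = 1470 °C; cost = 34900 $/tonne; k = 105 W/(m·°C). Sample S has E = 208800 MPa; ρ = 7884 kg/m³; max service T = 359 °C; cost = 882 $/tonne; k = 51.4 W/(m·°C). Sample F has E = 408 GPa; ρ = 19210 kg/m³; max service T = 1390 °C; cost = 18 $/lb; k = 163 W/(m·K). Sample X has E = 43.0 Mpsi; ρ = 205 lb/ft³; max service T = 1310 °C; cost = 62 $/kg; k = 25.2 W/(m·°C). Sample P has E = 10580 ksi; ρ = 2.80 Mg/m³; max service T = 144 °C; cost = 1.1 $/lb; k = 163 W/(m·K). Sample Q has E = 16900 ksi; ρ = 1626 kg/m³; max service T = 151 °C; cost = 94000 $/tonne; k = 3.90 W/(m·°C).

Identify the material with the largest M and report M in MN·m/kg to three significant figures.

Screen on constraints: max service T ≥ 255 °C; cost ≤ 37 $/kg; k ≥ 38.3 W/(m·K). Survivors: sample H, sample S.
Normalizing units and computing the index:
  sample H: E = 427.9 GPa, ρ = 3156 kg/m³
  sample S: E = 208.8 GPa, ρ = 7884 kg/m³
  sample H: M = 136 MN·m/kg
  sample S: M = 26.5 MN·m/kg
Highest index: sample H.

sample H, M = 136 MN·m/kg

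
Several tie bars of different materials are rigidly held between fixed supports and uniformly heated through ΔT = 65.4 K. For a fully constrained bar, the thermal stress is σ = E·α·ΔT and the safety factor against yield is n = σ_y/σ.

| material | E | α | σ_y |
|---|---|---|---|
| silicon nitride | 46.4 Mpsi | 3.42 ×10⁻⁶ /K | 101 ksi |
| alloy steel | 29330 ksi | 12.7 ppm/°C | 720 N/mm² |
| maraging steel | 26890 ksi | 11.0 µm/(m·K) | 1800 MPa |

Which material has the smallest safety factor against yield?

alloy steel

Converting E to GPa, α to ×10⁻⁶/K, σ_y to MPa, then σ and n for each:
  silicon nitride: E = 319.9, α = 3.42, σ_y = 696.4 → σ = 71.6 MPa, n = 9.73
  alloy steel: E = 202.2, α = 12.7, σ_y = 720.0 → σ = 168 MPa, n = 4.29
  maraging steel: E = 185.4, α = 11.0, σ_y = 1800 → σ = 133 MPa, n = 13.5
Alloy steel has the lowest safety factor, n = 4.29.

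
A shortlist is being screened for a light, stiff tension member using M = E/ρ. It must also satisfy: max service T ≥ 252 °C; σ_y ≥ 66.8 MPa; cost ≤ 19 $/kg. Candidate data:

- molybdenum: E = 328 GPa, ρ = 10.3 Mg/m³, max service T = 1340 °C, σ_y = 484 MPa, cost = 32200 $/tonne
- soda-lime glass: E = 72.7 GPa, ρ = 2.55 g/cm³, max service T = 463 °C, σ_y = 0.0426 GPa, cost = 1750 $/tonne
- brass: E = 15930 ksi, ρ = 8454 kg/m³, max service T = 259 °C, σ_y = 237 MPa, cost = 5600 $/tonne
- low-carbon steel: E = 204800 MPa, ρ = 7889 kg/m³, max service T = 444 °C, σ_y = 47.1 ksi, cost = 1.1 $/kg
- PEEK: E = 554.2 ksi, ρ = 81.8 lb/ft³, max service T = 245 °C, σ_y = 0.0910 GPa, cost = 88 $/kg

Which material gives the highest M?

Screen on constraints: max service T ≥ 252 °C; σ_y ≥ 66.8 MPa; cost ≤ 19 $/kg. Survivors: brass, low-carbon steel.
Convert each candidate to consistent units, then evaluate M:
  brass: E = 109.8 GPa, ρ = 8454 kg/m³
  low-carbon steel: E = 204.8 GPa, ρ = 7889 kg/m³
  low-carbon steel: M = 26.0 MN·m/kg
  brass: M = 13.0 MN·m/kg
Highest index: low-carbon steel.

low-carbon steel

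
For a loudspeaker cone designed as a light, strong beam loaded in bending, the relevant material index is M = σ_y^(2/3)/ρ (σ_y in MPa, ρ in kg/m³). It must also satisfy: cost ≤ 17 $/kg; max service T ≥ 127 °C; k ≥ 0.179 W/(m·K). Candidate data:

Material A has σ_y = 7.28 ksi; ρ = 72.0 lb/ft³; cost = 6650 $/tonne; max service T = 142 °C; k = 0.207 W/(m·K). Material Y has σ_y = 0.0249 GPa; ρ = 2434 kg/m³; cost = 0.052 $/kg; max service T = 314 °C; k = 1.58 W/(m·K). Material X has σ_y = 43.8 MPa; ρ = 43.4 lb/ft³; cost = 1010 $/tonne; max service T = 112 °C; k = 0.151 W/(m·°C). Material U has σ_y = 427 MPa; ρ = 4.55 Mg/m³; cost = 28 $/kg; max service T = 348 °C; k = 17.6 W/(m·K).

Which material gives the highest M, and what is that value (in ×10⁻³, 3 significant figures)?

material A, M = 11.8×10⁻³

Screen on constraints: cost ≤ 17 $/kg; max service T ≥ 127 °C; k ≥ 0.179 W/(m·K). Survivors: material A, material Y.
Convert each candidate to consistent units, then evaluate M:
  material A: σ_y = 50.19 MPa, ρ = 1153 kg/m³
  material Y: σ_y = 24.90 MPa, ρ = 2434 kg/m³
  material A: M = 11.8×10⁻³
  material Y: M = 3.50×10⁻³
Material A has the largest M.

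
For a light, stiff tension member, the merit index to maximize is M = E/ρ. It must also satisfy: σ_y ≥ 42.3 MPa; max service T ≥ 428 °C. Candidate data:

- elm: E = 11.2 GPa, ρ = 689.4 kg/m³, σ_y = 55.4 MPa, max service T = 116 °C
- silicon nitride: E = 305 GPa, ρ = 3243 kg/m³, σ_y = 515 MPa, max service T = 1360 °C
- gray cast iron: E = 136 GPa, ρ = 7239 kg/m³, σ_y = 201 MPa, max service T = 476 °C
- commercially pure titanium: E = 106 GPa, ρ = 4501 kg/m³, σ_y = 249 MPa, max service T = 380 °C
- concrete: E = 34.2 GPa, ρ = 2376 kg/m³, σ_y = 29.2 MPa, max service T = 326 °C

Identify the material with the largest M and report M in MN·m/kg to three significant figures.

Screen on constraints: σ_y ≥ 42.3 MPa; max service T ≥ 428 °C. Survivors: silicon nitride, gray cast iron.
Evaluate M for each candidate:
  silicon nitride: M = 94.0 MN·m/kg
  gray cast iron: M = 18.8 MN·m/kg
The maximum is for silicon nitride.

silicon nitride, M = 94.0 MN·m/kg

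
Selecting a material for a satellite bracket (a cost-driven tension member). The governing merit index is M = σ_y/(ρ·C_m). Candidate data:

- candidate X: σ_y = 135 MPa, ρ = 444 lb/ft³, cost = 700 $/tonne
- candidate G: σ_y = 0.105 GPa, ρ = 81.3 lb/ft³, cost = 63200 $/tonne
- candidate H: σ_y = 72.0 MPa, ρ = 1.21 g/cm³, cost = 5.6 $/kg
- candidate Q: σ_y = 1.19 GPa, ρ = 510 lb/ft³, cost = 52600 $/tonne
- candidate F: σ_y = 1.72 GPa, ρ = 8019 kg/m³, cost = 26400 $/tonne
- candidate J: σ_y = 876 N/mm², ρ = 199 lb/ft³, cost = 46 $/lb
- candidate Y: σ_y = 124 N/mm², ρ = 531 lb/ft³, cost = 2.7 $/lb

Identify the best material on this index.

After converting to SI:
  candidate X: σ_y = 135.0 MPa, ρ = 7112 kg/m³, cost = 0.7000 $/kg
  candidate G: σ_y = 105.0 MPa, ρ = 1302 kg/m³, cost = 63.20 $/kg
  candidate H: σ_y = 72.00 MPa, ρ = 1210 kg/m³, cost = 5.600 $/kg
  candidate Q: σ_y = 1190 MPa, ρ = 8169 kg/m³, cost = 52.60 $/kg
  candidate F: σ_y = 1720 MPa, ρ = 8019 kg/m³, cost = 26.40 $/kg
  candidate J: σ_y = 876.0 MPa, ρ = 3188 kg/m³, cost = 101.4 $/kg
  candidate Y: σ_y = 124.0 MPa, ρ = 8506 kg/m³, cost = 5.952 $/kg
  candidate X: M = 27.1 kN·m per $
  candidate H: M = 10.6 kN·m per $
  candidate F: M = 8.12 kN·m per $
  candidate Q: M = 2.77 kN·m per $
  candidate J: M = 2.71 kN·m per $
  candidate Y: M = 2.45 kN·m per $
  candidate G: M = 1.28 kN·m per $
The maximum is for candidate X.

candidate X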